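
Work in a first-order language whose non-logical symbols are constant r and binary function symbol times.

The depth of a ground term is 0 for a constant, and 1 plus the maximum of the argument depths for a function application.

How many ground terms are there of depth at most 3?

26

Count level by level. With function symbols times/2, the terms of depth ≤ k are the 1 constant together with each function applied to depth-≤(k−1) tuples, so N_k = 1 + N_{k-1}^2.
N_0 = 1
N_1 = 1 + 1^2 = 2
N_2 = 1 + 2^2 = 5
N_3 = 1 + 5^2 = 26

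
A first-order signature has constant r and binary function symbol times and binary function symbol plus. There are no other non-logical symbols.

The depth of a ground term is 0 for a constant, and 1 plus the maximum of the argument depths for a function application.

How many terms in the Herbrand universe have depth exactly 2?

16

If N_k denotes the number of depth-≤k ground terms, the 1 constant gives N_0 = 1, and each function symbol of arity r contributes N_{k-1}^r new terms at level k: N_k = 1 + N_{k-1}^2 + N_{k-1}^2.
N_0 = 1
N_1 = 1 + 1^2 + 1^2 = 3
N_2 = 1 + 3^2 + 3^2 = 19
Terms of depth exactly 2: N_2 − N_1 = 19 − 3 = 16.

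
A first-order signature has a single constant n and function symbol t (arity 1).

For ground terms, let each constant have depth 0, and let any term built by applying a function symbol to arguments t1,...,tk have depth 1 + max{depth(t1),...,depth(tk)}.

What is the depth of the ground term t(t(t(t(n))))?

4

depth(t(n)) = 1 + depth(n) = 1 + 0 = 1
depth(t(t(n))) = 1 + depth(t(n)) = 1 + 1 = 2
depth(t(t(t(n)))) = 1 + depth(t(t(n))) = 1 + 2 = 3
depth(t(t(t(t(n))))) = 1 + depth(t(t(t(n)))) = 1 + 3 = 4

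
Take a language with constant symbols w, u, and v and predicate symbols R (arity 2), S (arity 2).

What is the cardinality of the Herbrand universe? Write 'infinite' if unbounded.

3

There are no function symbols, so every ground term is one of the 3 constants.
The Herbrand universe is {w, u, v}, which is finite with 3 elements.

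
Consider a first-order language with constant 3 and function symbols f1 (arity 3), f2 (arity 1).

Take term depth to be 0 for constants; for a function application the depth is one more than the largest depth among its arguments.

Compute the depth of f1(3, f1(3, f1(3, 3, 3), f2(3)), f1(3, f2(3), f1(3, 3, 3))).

depth(f1(3, 3, 3)) = 1 + max(0, 0, 0) = 1
depth(f2(3)) = 1 + depth(3) = 1 + 0 = 1
depth(f1(3, f1(3, 3, 3), f2(3))) = 1 + max(0, 1, 1) = 2
depth(f1(3, f2(3), f1(3, 3, 3))) = 1 + max(0, 1, 1) = 2
depth(f1(3, f1(3, f1(3, 3, 3), f2(3)), f1(3, f2(3), f1(3, 3, 3)))) = 1 + max(0, 2, 2) = 3

3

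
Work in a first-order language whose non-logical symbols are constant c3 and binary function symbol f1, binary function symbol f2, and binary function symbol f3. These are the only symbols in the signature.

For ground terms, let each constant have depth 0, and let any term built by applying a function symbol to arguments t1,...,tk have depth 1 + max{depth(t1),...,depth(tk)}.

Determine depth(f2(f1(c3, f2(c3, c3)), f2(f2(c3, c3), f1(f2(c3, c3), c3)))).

4

depth(f2(c3, c3)) = 1 + max(0, 0) = 1
depth(f1(c3, f2(c3, c3))) = 1 + max(0, 1) = 2
depth(f1(f2(c3, c3), c3)) = 1 + max(1, 0) = 2
depth(f2(f2(c3, c3), f1(f2(c3, c3), c3))) = 1 + max(1, 2) = 3
depth(f2(f1(c3, f2(c3, c3)), f2(f2(c3, c3), f1(f2(c3, c3), c3)))) = 1 + max(2, 3) = 4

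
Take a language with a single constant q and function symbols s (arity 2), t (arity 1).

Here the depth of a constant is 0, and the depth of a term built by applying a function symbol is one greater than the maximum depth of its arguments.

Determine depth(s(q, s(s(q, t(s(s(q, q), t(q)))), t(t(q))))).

depth(s(q, q)) = 1 + max(0, 0) = 1
depth(t(q)) = 1 + depth(q) = 1 + 0 = 1
depth(s(s(q, q), t(q))) = 1 + max(1, 1) = 2
depth(t(s(s(q, q), t(q)))) = 1 + depth(s(s(q, q), t(q))) = 1 + 2 = 3
depth(s(q, t(s(s(q, q), t(q))))) = 1 + max(0, 3) = 4
depth(t(t(q))) = 1 + depth(t(q)) = 1 + 1 = 2
depth(s(s(q, t(s(s(q, q), t(q)))), t(t(q)))) = 1 + max(4, 2) = 5
depth(s(q, s(s(q, t(s(s(q, q), t(q)))), t(t(q))))) = 1 + max(0, 5) = 6

6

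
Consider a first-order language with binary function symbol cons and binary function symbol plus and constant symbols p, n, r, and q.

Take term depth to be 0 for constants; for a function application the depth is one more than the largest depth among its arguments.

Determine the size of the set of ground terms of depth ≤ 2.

Let N_k count ground terms of depth at most k. Each non-constant term of depth ≤ k is some function symbol applied to depth-≤(k−1) arguments, giving N_k = 4 + N_{k-1}^2 + N_{k-1}^2.
N_0 = 4
N_1 = 4 + 4^2 + 4^2 = 36
N_2 = 4 + 36^2 + 36^2 = 2596

2596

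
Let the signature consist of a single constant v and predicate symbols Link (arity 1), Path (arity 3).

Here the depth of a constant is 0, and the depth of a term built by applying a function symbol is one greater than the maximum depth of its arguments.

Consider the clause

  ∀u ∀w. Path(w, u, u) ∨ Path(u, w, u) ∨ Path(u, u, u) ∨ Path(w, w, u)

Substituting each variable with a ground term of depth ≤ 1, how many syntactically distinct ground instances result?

1

Ground terms of depth ≤ 1:
  With no function symbols every ground term is a constant, so there is exactly 1 ground term at every depth bound.
  N_0 = 1
  N_1 = 1
  Explicitly: v.
So there is exactly 1 ground term available for substitution.
There are 2 variables to instantiate (u, w), each occurring in at least one literal, so different choices give different ground instances.
Number of ground instances = 1^2 = 1.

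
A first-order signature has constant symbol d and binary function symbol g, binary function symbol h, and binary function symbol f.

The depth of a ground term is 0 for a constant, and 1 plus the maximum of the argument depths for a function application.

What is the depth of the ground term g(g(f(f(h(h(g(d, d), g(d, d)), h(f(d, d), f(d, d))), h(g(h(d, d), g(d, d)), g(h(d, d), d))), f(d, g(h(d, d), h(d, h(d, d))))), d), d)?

depth(g(d, d)) = 1 + max(0, 0) = 1
depth(h(g(d, d), g(d, d))) = 1 + max(1, 1) = 2
depth(f(d, d)) = 1 + max(0, 0) = 1
depth(h(f(d, d), f(d, d))) = 1 + max(1, 1) = 2
depth(h(h(g(d, d), g(d, d)), h(f(d, d), f(d, d)))) = 1 + max(2, 2) = 3
depth(h(d, d)) = 1 + max(0, 0) = 1
depth(g(h(d, d), g(d, d))) = 1 + max(1, 1) = 2
depth(g(h(d, d), d)) = 1 + max(1, 0) = 2
depth(h(g(h(d, d), g(d, d)), g(h(d, d), d))) = 1 + max(2, 2) = 3
depth(f(h(h(g(d, d), g(d, d)), h(f(d, d), f(d, d))), h(g(h(d, d), g(d, d)), g(h(d, d), d)))) = 1 + max(3, 3) = 4
depth(h(d, h(d, d))) = 1 + max(0, 1) = 2
depth(g(h(d, d), h(d, h(d, d)))) = 1 + max(1, 2) = 3
depth(f(d, g(h(d, d), h(d, h(d, d))))) = 1 + max(0, 3) = 4
depth(f(f(h(h(g(d, d), g(d, d)), h(f(d, d), f(d, d))), h(g(h(d, d), g(d, d)), g(h(d, d), d))), f(d, g(h(d, d), h(d, h(d, d)))))) = 1 + max(4, 4) = 5
depth(g(f(f(h(h(g(d, d), g(d, d)), h(f(d, d), f(d, d))), h(g(h(d, d), g(d, d)), g(h(d, d), d))), f(d, g(h(d, d), h(d, h(d, d))))), d)) = 1 + max(5, 0) = 6
depth(g(g(f(f(h(h(g(d, d), g(d, d)), h(f(d, d), f(d, d))), h(g(h(d, d), g(d, d)), g(h(d, d), d))), f(d, g(h(d, d), h(d, h(d, d))))), d), d)) = 1 + max(6, 0) = 7

7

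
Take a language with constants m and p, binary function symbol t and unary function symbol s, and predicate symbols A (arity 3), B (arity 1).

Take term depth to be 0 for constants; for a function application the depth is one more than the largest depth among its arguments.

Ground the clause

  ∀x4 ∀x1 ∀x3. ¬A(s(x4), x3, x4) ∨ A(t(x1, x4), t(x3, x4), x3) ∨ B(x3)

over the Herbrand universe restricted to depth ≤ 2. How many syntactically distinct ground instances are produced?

405224

Ground terms of depth ≤ 2:
  Let N_k count ground terms of depth at most k. Each non-constant term of depth ≤ k is some function symbol applied to depth-≤(k−1) arguments, giving N_k = 2 + N_{k-1}^2 + N_{k-1}.
  N_0 = 2
  N_1 = 2 + 2^2 + 2 = 8
  N_2 = 2 + 8^2 + 8 = 74
So there are 74 ground terms available for substitution.
There are 3 variables to instantiate (x4, x1, x3), each occurring in at least one literal, so different choices give different ground instances.
Number of ground instances = 74^3 = 405224.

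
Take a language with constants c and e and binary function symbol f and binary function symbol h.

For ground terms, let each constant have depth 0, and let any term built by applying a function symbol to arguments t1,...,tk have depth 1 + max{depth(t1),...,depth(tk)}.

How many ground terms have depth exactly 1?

Let N_k count ground terms of depth at most k. Each non-constant term of depth ≤ k is some function symbol applied to depth-≤(k−1) arguments, giving N_k = 2 + N_{k-1}^2 + N_{k-1}^2.
N_0 = 2
N_1 = 2 + 2^2 + 2^2 = 10
Terms of depth exactly 1: N_1 − N_0 = 10 − 2 = 8.

8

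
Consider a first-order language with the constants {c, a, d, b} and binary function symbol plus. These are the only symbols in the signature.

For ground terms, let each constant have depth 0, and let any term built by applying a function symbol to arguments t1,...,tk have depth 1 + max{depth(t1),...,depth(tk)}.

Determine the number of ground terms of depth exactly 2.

Count level by level. With function symbols plus/2, the terms of depth ≤ k are the 4 constants together with each function applied to depth-≤(k−1) tuples, so N_k = 4 + N_{k-1}^2.
N_0 = 4
N_1 = 4 + 4^2 = 20
N_2 = 4 + 20^2 = 404
Terms of depth exactly 2: N_2 − N_1 = 404 − 20 = 384.

384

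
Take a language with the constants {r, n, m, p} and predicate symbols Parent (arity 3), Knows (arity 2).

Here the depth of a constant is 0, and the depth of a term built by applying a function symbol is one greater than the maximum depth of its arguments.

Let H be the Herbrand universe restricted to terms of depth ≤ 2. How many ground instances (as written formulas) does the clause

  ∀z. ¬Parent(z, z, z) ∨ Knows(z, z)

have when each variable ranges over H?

4

Ground terms of depth ≤ 2:
  With no function symbols every ground term is a constant, so there are exactly 4 ground terms at every depth bound.
  N_0 = 4
  N_1 = 4
  N_2 = 4
So there are 4 ground terms available for substitution.
The variable z ranges independently over the available ground terms, and distinct assignments produce distinct instances.
Number of ground instances = 4.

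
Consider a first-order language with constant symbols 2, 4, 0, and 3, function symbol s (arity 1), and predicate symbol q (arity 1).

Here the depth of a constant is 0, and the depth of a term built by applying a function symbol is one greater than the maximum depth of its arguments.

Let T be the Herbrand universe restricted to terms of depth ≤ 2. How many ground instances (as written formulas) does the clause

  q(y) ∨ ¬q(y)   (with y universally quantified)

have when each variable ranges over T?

12

Ground terms of depth ≤ 2:
  If N_k denotes the number of depth-≤k ground terms, the 4 constants give N_0 = 4, and each function symbol of arity r contributes N_{k-1}^r new terms at level k: N_k = 4 + N_{k-1}.
  N_0 = 4
  N_1 = 4 + 4 = 8
  N_2 = 4 + 8 = 12
  Explicitly: 2, 4, 0, 3, s(2), s(4), s(0), s(3), s(s(2)), s(s(4)), s(s(0)), s(s(3)).
So there are 12 ground terms available for substitution.
The variable y ranges independently over the available ground terms, and distinct assignments produce distinct instances.
Number of ground instances = 12.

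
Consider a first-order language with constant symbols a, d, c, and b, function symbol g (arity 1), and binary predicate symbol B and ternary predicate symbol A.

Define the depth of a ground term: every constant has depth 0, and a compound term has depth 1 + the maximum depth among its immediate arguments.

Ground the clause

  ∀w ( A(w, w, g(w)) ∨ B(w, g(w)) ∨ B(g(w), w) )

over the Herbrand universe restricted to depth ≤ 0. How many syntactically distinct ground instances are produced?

4

Ground terms of depth ≤ 0:
  Let N_k count ground terms of depth at most k. Each non-constant term of depth ≤ k is some function symbol applied to depth-≤(k−1) arguments, giving N_k = 4 + N_{k-1}.
  N_0 = 4
  Explicitly: a, d, c, b.
So there are 4 ground terms available for substitution.
The clause has 1 distinct variable (w), which appears in the body. In the free term algebra distinct substitutions yield syntactically distinct ground instances.
Number of ground instances = 4.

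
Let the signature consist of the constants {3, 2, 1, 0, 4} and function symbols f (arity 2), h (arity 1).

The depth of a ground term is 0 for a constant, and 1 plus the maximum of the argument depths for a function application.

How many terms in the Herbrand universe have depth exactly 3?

Count level by level. With function symbols f/2, h/1, the terms of depth ≤ k are the 5 constants together with each function applied to depth-≤(k−1) tuples, so N_k = 5 + N_{k-1}^2 + N_{k-1}.
N_0 = 5
N_1 = 5 + 5^2 + 5 = 35
N_2 = 5 + 35^2 + 35 = 1265
N_3 = 5 + 1265^2 + 1265 = 1601495
Terms of depth exactly 3: N_3 − N_2 = 1601495 − 1265 = 1600230.

1600230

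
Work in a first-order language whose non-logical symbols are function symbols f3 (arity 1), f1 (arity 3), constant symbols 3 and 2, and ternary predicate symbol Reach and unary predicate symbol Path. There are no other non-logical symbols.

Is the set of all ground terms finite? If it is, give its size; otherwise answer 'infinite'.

The signature has at least one function symbol (f3, arity 1) and at least one constant (3).
Iterating f3 gives infinitely many distinct ground terms: 3, f3(3), f3(f3(3)), ...
So the Herbrand universe is infinite.

infinite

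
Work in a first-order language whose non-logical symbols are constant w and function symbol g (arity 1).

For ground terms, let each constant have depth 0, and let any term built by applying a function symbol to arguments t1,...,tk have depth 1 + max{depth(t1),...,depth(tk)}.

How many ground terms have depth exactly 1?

Count level by level. With function symbols g/1, the terms of depth ≤ k are the 1 constant together with each function applied to depth-≤(k−1) tuples, so N_k = 1 + N_{k-1}.
N_0 = 1
N_1 = 1 + 1 = 2
Terms of depth exactly 1: N_1 − N_0 = 2 − 1 = 1.

1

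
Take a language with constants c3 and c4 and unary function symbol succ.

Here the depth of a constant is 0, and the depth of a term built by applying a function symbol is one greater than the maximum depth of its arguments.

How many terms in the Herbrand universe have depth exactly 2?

Write N_k for the number of ground terms of depth ≤ k. A term of depth ≤ k is either a constant or a function symbol applied to arguments of depth ≤ k−1, so N_k = 2 + N_{k-1}.
N_0 = 2
N_1 = 2 + 2 = 4
N_2 = 2 + 4 = 6
Terms of depth exactly 2: N_2 − N_1 = 6 − 4 = 2.

2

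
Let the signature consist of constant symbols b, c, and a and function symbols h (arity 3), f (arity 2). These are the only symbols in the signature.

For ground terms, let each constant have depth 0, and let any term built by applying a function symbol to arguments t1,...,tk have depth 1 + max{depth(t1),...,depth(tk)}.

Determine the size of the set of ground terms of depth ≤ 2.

If N_k denotes the number of depth-≤k ground terms, the 3 constants give N_0 = 3, and each function symbol of arity r contributes N_{k-1}^r new terms at level k: N_k = 3 + N_{k-1}^3 + N_{k-1}^2.
N_0 = 3
N_1 = 3 + 3^3 + 3^2 = 39
N_2 = 3 + 39^3 + 39^2 = 60843

60843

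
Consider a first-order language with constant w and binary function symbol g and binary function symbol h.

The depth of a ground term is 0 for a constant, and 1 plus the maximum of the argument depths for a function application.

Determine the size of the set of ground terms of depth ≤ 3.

723

Count level by level. With function symbols g/2, h/2, the terms of depth ≤ k are the 1 constant together with each function applied to depth-≤(k−1) tuples, so N_k = 1 + N_{k-1}^2 + N_{k-1}^2.
N_0 = 1
N_1 = 1 + 1^2 + 1^2 = 3
N_2 = 1 + 3^2 + 3^2 = 19
N_3 = 1 + 19^2 + 19^2 = 723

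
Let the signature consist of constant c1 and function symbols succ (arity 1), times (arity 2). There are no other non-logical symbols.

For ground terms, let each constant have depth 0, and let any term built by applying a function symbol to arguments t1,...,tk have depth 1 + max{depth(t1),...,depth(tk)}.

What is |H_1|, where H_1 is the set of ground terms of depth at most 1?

Let N_k = |{terms of depth ≤ k}|. Then N_0 = 1 and N_k = 1 + N_{k-1} + N_{k-1}^2 for k ≥ 1 (one summand per function symbol, arity giving the exponent).
N_0 = 1
N_1 = 1 + 1 + 1^2 = 3

3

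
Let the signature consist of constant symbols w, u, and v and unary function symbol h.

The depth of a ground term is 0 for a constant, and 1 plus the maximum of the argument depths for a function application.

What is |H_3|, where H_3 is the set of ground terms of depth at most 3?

If N_k denotes the number of depth-≤k ground terms, the 3 constants give N_0 = 3, and each function symbol of arity r contributes N_{k-1}^r new terms at level k: N_k = 3 + N_{k-1}.
N_0 = 3
N_1 = 3 + 3 = 6
N_2 = 3 + 6 = 9
N_3 = 3 + 9 = 12
Explicitly: w, u, v, h(w), h(u), h(v), h(h(w)), h(h(u)), h(h(v)), h(h(h(w))), h(h(h(u))), h(h(h(v))).

12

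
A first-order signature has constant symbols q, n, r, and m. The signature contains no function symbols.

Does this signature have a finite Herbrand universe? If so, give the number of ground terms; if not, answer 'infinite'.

There are no function symbols, so every ground term is one of the 4 constants.
The Herbrand universe is {q, n, r, m}, which is finite with 4 elements.

4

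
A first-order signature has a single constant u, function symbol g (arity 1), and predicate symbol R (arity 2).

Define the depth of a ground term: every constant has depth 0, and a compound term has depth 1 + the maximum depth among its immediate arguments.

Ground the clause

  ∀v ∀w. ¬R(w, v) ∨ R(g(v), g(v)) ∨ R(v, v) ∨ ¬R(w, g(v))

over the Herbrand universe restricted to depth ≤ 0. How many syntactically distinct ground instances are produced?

Ground terms of depth ≤ 0:
  If N_k denotes the number of depth-≤k ground terms, the 1 constant gives N_0 = 1, and each function symbol of arity r contributes N_{k-1}^r new terms at level k: N_k = 1 + N_{k-1}.
  N_0 = 1
So there is exactly 1 ground term available for substitution.
The clause has 2 distinct variables (v, w), each appearing in the body. In the free term algebra distinct substitutions yield syntactically distinct ground instances.
Number of ground instances = 1^2 = 1.

1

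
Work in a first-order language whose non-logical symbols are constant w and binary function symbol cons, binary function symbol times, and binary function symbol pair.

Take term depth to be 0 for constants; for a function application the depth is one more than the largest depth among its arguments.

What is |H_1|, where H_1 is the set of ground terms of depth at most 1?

4

If N_k denotes the number of depth-≤k ground terms, the 1 constant gives N_0 = 1, and each function symbol of arity r contributes N_{k-1}^r new terms at level k: N_k = 1 + N_{k-1}^2 + N_{k-1}^2 + N_{k-1}^2.
N_0 = 1
N_1 = 1 + 1^2 + 1^2 + 1^2 = 4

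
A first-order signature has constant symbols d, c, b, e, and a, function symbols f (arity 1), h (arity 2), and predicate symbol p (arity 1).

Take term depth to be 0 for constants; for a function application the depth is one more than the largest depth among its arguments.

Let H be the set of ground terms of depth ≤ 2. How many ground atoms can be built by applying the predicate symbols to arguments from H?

1265

First count ground terms of depth ≤ 2.
Let N_k = |{terms of depth ≤ k}|. Then N_0 = 5 and N_k = 5 + N_{k-1} + N_{k-1}^2 for k ≥ 1 (one summand per function symbol, arity giving the exponent).
N_0 = 5
N_1 = 5 + 5 + 5^2 = 35
N_2 = 5 + 35 + 35^2 = 1265
So |H| = 1265.
For each predicate symbol, the number of ground atoms is |H| raised to its arity; summing:
  p: 1265
Total ground atoms: 1265.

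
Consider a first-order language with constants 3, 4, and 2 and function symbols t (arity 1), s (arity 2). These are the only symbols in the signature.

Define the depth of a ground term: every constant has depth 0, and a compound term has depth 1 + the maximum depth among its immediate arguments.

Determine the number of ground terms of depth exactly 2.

If N_k denotes the number of depth-≤k ground terms, the 3 constants give N_0 = 3, and each function symbol of arity r contributes N_{k-1}^r new terms at level k: N_k = 3 + N_{k-1} + N_{k-1}^2.
N_0 = 3
N_1 = 3 + 3 + 3^2 = 15
N_2 = 3 + 15 + 15^2 = 243
Terms of depth exactly 2: N_2 − N_1 = 243 − 15 = 228.

228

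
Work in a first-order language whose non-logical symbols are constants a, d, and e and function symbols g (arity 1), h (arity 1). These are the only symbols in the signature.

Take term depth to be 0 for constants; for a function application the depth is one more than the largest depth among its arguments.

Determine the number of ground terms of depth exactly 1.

If N_k denotes the number of depth-≤k ground terms, the 3 constants give N_0 = 3, and each function symbol of arity r contributes N_{k-1}^r new terms at level k: N_k = 3 + N_{k-1} + N_{k-1}.
N_0 = 3
N_1 = 3 + 3 + 3 = 9
Terms of depth exactly 1: N_1 − N_0 = 9 − 3 = 6.

6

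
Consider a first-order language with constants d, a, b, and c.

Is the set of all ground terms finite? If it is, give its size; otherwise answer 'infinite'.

4

There are no function symbols, so every ground term is one of the 4 constants.
The Herbrand universe is {d, a, b, c}, which is finite with 4 elements.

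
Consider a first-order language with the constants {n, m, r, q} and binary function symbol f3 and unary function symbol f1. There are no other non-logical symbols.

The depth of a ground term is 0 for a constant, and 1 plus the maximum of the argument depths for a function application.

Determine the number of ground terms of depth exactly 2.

Count level by level. With function symbols f3/2, f1/1, the terms of depth ≤ k are the 4 constants together with each function applied to depth-≤(k−1) tuples, so N_k = 4 + N_{k-1}^2 + N_{k-1}.
N_0 = 4
N_1 = 4 + 4^2 + 4 = 24
N_2 = 4 + 24^2 + 24 = 604
Terms of depth exactly 2: N_2 − N_1 = 604 − 24 = 580.

580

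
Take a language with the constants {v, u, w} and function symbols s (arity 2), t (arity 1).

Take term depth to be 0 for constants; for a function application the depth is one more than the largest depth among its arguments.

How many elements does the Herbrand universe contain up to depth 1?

15

Let N_k = |{terms of depth ≤ k}|. Then N_0 = 3 and N_k = 3 + N_{k-1}^2 + N_{k-1} for k ≥ 1 (one summand per function symbol, arity giving the exponent).
N_0 = 3
N_1 = 3 + 3^2 + 3 = 15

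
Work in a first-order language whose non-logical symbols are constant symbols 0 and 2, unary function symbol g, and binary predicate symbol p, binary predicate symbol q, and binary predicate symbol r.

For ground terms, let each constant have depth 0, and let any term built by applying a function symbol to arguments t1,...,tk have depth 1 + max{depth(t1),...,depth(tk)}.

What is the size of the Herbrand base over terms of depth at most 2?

First count ground terms of depth ≤ 2.
Count level by level. With function symbols g/1, the terms of depth ≤ k are the 2 constants together with each function applied to depth-≤(k−1) tuples, so N_k = 2 + N_{k-1}.
N_0 = 2
N_1 = 2 + 2 = 4
N_2 = 2 + 4 = 6
Explicitly: 0, 2, g(0), g(2), g(g(0)), g(g(2)).
So |H| = 6.
For each predicate symbol, the number of ground atoms is |H| raised to its arity; summing:
  p: 6^2 = 36;  q: 6^2 = 36;  r: 6^2 = 36
Total ground atoms: 36 + 36 + 36 = 108.

108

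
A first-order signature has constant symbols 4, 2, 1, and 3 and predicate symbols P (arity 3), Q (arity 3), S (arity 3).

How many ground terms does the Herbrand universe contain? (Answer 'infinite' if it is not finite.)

There are no function symbols, so every ground term is one of the 4 constants.
The Herbrand universe is {4, 2, 1, 3}, which is finite with 4 elements.

4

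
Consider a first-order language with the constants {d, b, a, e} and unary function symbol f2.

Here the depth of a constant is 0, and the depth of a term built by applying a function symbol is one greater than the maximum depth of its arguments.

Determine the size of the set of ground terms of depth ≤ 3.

If N_k denotes the number of depth-≤k ground terms, the 4 constants give N_0 = 4, and each function symbol of arity r contributes N_{k-1}^r new terms at level k: N_k = 4 + N_{k-1}.
N_0 = 4
N_1 = 4 + 4 = 8
N_2 = 4 + 8 = 12
N_3 = 4 + 12 = 16

16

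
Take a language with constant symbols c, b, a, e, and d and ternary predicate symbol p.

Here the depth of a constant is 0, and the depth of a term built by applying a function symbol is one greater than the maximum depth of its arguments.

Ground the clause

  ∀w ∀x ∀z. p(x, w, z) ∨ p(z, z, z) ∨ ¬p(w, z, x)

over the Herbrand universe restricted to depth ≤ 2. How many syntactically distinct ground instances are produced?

Ground terms of depth ≤ 2:
  With no function symbols every ground term is a constant, so there are exactly 5 ground terms at every depth bound.
  N_0 = 5
  N_1 = 5
  N_2 = 5
  Explicitly: c, b, a, e, d.
So there are 5 ground terms available for substitution.
Each of w, x, z ranges independently over the available ground terms, and distinct assignments produce distinct instances.
Number of ground instances = 5^3 = 125.

125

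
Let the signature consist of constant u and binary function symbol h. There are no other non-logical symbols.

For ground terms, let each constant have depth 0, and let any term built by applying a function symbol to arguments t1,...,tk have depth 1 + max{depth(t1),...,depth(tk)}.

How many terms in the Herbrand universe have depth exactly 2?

3

Count level by level. With function symbols h/2, the terms of depth ≤ k are the 1 constant together with each function applied to depth-≤(k−1) tuples, so N_k = 1 + N_{k-1}^2.
N_0 = 1
N_1 = 1 + 1^2 = 2
N_2 = 1 + 2^2 = 5
Terms of depth exactly 2: N_2 − N_1 = 5 − 2 = 3.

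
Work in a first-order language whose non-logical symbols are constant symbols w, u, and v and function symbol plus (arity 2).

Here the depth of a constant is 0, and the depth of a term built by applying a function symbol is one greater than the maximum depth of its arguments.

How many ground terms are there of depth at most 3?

If N_k denotes the number of depth-≤k ground terms, the 3 constants give N_0 = 3, and each function symbol of arity r contributes N_{k-1}^r new terms at level k: N_k = 3 + N_{k-1}^2.
N_0 = 3
N_1 = 3 + 3^2 = 12
N_2 = 3 + 12^2 = 147
N_3 = 3 + 147^2 = 21612

21612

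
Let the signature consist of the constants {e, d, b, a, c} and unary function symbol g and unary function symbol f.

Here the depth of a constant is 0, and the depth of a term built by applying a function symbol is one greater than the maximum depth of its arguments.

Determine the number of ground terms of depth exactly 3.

Count level by level. With function symbols g/1, f/1, the terms of depth ≤ k are the 5 constants together with each function applied to depth-≤(k−1) tuples, so N_k = 5 + N_{k-1} + N_{k-1}.
N_0 = 5
N_1 = 5 + 5 + 5 = 15
N_2 = 5 + 15 + 15 = 35
N_3 = 5 + 35 + 35 = 75
Terms of depth exactly 3: N_3 − N_2 = 75 − 35 = 40.

40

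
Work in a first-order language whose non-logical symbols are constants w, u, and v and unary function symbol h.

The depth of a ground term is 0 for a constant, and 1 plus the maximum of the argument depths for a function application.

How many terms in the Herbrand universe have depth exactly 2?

Let N_k = |{terms of depth ≤ k}|. Then N_0 = 3 and N_k = 3 + N_{k-1} for k ≥ 1 (one summand per function symbol, arity giving the exponent).
N_0 = 3
N_1 = 3 + 3 = 6
N_2 = 3 + 6 = 9
Terms of depth exactly 2: N_2 − N_1 = 9 − 6 = 3.

3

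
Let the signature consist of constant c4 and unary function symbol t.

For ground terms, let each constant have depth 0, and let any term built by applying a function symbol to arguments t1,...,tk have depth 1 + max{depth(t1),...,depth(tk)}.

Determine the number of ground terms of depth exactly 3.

Write N_k for the number of ground terms of depth ≤ k. A term of depth ≤ k is either a constant or a function symbol applied to arguments of depth ≤ k−1, so N_k = 1 + N_{k-1}.
N_0 = 1
N_1 = 1 + 1 = 2
N_2 = 1 + 2 = 3
N_3 = 1 + 3 = 4
Terms of depth exactly 3: N_3 − N_2 = 4 − 3 = 1.

1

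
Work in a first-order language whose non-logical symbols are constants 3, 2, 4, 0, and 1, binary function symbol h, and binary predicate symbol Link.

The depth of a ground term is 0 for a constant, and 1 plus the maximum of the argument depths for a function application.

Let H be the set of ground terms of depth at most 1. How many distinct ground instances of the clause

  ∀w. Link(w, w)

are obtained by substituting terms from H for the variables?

Ground terms of depth ≤ 1:
  Write N_k for the number of ground terms of depth ≤ k. A term of depth ≤ k is either a constant or a function symbol applied to arguments of depth ≤ k−1, so N_k = 5 + N_{k-1}^2.
  N_0 = 5
  N_1 = 5 + 5^2 = 30
So there are 30 ground terms available for substitution.
The variable w ranges independently over the available ground terms, and distinct assignments produce distinct instances.
Number of ground instances = 30.

30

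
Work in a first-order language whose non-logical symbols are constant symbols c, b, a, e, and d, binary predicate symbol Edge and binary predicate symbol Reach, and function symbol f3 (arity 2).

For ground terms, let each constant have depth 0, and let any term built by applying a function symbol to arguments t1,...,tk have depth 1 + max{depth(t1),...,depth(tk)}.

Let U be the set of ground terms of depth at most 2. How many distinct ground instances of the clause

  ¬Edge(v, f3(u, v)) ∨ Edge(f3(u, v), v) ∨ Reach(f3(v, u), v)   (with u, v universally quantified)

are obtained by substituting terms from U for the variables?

Ground terms of depth ≤ 2:
  Let N_k count ground terms of depth at most k. Each non-constant term of depth ≤ k is some function symbol applied to depth-≤(k−1) arguments, giving N_k = 5 + N_{k-1}^2.
  N_0 = 5
  N_1 = 5 + 5^2 = 30
  N_2 = 5 + 30^2 = 905
So there are 905 ground terms available for substitution.
Each of u, v ranges independently over the available ground terms, and distinct assignments produce distinct instances.
Number of ground instances = 905^2 = 819025.

819025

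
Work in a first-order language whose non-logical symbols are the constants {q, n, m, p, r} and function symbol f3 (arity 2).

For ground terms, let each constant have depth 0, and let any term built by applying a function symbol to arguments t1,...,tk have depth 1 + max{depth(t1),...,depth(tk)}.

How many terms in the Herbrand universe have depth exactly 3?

Count level by level. With function symbols f3/2, the terms of depth ≤ k are the 5 constants together with each function applied to depth-≤(k−1) tuples, so N_k = 5 + N_{k-1}^2.
N_0 = 5
N_1 = 5 + 5^2 = 30
N_2 = 5 + 30^2 = 905
N_3 = 5 + 905^2 = 819030
Terms of depth exactly 3: N_3 − N_2 = 819030 − 905 = 818125.

818125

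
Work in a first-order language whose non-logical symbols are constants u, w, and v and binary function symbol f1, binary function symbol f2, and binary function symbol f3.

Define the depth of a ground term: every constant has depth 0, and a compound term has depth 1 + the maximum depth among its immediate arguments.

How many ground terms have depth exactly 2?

Count level by level. With function symbols f1/2, f2/2, f3/2, the terms of depth ≤ k are the 3 constants together with each function applied to depth-≤(k−1) tuples, so N_k = 3 + N_{k-1}^2 + N_{k-1}^2 + N_{k-1}^2.
N_0 = 3
N_1 = 3 + 3^2 + 3^2 + 3^2 = 30
N_2 = 3 + 30^2 + 30^2 + 30^2 = 2703
Terms of depth exactly 2: N_2 − N_1 = 2703 − 30 = 2673.

2673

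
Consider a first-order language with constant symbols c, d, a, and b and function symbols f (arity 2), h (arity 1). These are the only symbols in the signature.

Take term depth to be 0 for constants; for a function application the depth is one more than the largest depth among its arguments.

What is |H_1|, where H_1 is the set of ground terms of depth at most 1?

Let N_k = |{terms of depth ≤ k}|. Then N_0 = 4 and N_k = 4 + N_{k-1}^2 + N_{k-1} for k ≥ 1 (one summand per function symbol, arity giving the exponent).
N_0 = 4
N_1 = 4 + 4^2 + 4 = 24

24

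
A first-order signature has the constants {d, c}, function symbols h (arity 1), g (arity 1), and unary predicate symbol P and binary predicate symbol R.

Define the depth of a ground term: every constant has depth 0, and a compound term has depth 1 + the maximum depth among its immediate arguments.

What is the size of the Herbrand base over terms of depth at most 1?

42

First count ground terms of depth ≤ 1.
Let N_k = |{terms of depth ≤ k}|. Then N_0 = 2 and N_k = 2 + N_{k-1} + N_{k-1} for k ≥ 1 (one summand per function symbol, arity giving the exponent).
N_0 = 2
N_1 = 2 + 2 + 2 = 6
So |H| = 6.
A ground atom is a predicate applied to a tuple of terms from H, so the count is the sum over predicates of |H|^arity:
  P: 6;  R: 6^2 = 36
Total ground atoms: 6 + 36 = 42.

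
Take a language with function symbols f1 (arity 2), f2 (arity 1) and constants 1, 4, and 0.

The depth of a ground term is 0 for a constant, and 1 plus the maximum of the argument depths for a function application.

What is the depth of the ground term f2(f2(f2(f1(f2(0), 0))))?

depth(f2(0)) = 1 + depth(0) = 1 + 0 = 1
depth(f1(f2(0), 0)) = 1 + max(1, 0) = 2
depth(f2(f1(f2(0), 0))) = 1 + depth(f1(f2(0), 0)) = 1 + 2 = 3
depth(f2(f2(f1(f2(0), 0)))) = 1 + depth(f2(f1(f2(0), 0))) = 1 + 3 = 4
depth(f2(f2(f2(f1(f2(0), 0))))) = 1 + depth(f2(f2(f1(f2(0), 0)))) = 1 + 4 = 5

5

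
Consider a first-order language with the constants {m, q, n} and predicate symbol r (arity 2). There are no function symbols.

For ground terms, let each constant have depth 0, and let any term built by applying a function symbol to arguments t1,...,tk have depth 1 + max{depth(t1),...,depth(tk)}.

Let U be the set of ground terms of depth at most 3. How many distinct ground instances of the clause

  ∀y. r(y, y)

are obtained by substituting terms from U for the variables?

Ground terms of depth ≤ 3:
  With no function symbols every ground term is a constant, so there are exactly 3 ground terms at every depth bound.
  N_0 = 3
  N_1 = 3
  N_2 = 3
  N_3 = 3
So there are 3 ground terms available for substitution.
The body mentions the single quantified variable y; since ground terms form a free algebra, no two substitutions collapse to the same formula.
Number of ground instances = 3.

3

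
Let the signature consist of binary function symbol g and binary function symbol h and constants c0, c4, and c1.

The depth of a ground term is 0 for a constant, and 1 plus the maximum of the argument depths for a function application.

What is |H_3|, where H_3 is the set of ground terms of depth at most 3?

If N_k denotes the number of depth-≤k ground terms, the 3 constants give N_0 = 3, and each function symbol of arity r contributes N_{k-1}^r new terms at level k: N_k = 3 + N_{k-1}^2 + N_{k-1}^2.
N_0 = 3
N_1 = 3 + 3^2 + 3^2 = 21
N_2 = 3 + 21^2 + 21^2 = 885
N_3 = 3 + 885^2 + 885^2 = 1566453

1566453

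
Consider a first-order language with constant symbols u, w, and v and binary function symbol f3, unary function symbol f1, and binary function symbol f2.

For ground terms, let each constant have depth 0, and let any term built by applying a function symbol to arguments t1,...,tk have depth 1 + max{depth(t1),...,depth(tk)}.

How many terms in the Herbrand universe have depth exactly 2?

1155

Let N_k = |{terms of depth ≤ k}|. Then N_0 = 3 and N_k = 3 + N_{k-1}^2 + N_{k-1} + N_{k-1}^2 for k ≥ 1 (one summand per function symbol, arity giving the exponent).
N_0 = 3
N_1 = 3 + 3^2 + 3 + 3^2 = 24
N_2 = 3 + 24^2 + 24 + 24^2 = 1179
Terms of depth exactly 2: N_2 − N_1 = 1179 − 24 = 1155.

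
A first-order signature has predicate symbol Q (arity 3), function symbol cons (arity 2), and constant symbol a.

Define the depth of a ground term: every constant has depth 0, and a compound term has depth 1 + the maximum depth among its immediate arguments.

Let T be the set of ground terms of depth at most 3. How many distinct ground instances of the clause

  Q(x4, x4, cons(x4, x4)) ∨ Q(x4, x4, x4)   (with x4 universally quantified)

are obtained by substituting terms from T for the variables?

Ground terms of depth ≤ 3:
  If N_k denotes the number of depth-≤k ground terms, the 1 constant gives N_0 = 1, and each function symbol of arity r contributes N_{k-1}^r new terms at level k: N_k = 1 + N_{k-1}^2.
  N_0 = 1
  N_1 = 1 + 1^2 = 2
  N_2 = 1 + 2^2 = 5
  N_3 = 1 + 5^2 = 26
So there are 26 ground terms available for substitution.
The variable x4 ranges independently over the available ground terms, and distinct assignments produce distinct instances.
Number of ground instances = 26.

26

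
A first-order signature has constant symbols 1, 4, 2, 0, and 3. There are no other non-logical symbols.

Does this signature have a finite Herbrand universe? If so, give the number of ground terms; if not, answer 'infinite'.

There are no function symbols, so every ground term is one of the 5 constants.
The Herbrand universe is {1, 4, 2, 0, 3}, which is finite with 5 elements.

5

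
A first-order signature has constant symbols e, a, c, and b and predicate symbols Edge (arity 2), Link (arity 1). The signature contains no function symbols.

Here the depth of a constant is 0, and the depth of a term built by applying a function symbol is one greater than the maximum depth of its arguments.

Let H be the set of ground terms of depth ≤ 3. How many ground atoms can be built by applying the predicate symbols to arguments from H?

First count ground terms of depth ≤ 3.
With no function symbols every ground term is a constant, so there are exactly 4 ground terms at every depth bound.
N_0 = 4
N_1 = 4
N_2 = 4
N_3 = 4
Explicitly: e, a, c, b.
So |H| = 4.
Ground atoms are formed by filling each argument slot of a predicate with a term from H, so an r-ary predicate gives |H|^r atoms:
  Edge: 4^2 = 16;  Link: 4
Total ground atoms: 16 + 4 = 20.

20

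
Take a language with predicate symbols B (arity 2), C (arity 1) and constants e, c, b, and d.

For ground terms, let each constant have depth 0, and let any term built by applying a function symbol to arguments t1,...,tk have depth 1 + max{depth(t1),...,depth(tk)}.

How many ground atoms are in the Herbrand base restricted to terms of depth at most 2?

First count ground terms of depth ≤ 2.
With no function symbols every ground term is a constant, so there are exactly 4 ground terms at every depth bound.
N_0 = 4
N_1 = 4
N_2 = 4
Explicitly: e, c, b, d.
So |H| = 4.
For each predicate symbol, the number of ground atoms is |H| raised to its arity; summing:
  B: 4^2 = 16;  C: 4
Total ground atoms: 16 + 4 = 20.

20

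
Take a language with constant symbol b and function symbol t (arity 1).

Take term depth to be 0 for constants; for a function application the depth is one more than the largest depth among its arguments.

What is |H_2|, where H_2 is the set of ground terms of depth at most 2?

3

Let N_k count ground terms of depth at most k. Each non-constant term of depth ≤ k is some function symbol applied to depth-≤(k−1) arguments, giving N_k = 1 + N_{k-1}.
N_0 = 1
N_1 = 1 + 1 = 2
N_2 = 1 + 2 = 3
Explicitly: b, t(b), t(t(b)).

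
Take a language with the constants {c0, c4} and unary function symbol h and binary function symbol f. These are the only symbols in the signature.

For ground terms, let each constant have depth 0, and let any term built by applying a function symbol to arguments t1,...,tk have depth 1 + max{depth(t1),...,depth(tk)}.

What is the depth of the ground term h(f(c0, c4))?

2

depth(f(c0, c4)) = 1 + max(0, 0) = 1
depth(h(f(c0, c4))) = 1 + depth(f(c0, c4)) = 1 + 1 = 2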